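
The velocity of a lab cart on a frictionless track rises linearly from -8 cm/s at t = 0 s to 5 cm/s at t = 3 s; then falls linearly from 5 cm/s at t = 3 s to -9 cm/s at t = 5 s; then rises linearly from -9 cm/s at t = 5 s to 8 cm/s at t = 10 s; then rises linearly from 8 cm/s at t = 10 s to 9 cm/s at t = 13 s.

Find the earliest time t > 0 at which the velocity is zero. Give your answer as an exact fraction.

t = 24/13 s

v changes sign on 0–3 s (from -8 to 5); the graph is linear there, so v = 0 at t = 0 + (8)·(3 − 0)/(5 − -8) = 24/13 s.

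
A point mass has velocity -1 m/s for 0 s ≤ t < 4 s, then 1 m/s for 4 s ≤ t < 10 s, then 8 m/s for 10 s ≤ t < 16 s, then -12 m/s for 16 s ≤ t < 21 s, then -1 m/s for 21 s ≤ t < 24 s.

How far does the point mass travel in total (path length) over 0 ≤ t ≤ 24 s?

Distance (not displacement) is the total path length: add the absolute areas under v-t.
0–4 s: |-1| × 4 = 4 m
4–10 s: |1| × 6 = 6 m
10–16 s: |8| × 6 = 48 m
16–21 s: |-12| × 5 = 60 m
21–24 s: |-1| × 3 = 3 m
Total distance = 121 m

121 m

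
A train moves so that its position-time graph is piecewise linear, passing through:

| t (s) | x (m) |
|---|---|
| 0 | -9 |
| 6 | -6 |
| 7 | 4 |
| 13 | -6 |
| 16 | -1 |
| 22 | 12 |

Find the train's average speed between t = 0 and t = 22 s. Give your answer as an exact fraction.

41/22 m/s

Average speed = (total path length)/(elapsed time); on a piecewise-linear x-t graph the path length is Σ|Δx|.
0–6 s: |Δx| = |-6 − -9| = 3 m
6–7 s: |Δx| = |4 − -6| = 10 m
7–13 s: |Δx| = |-6 − 4| = 10 m
13–16 s: |Δx| = |-1 − -6| = 5 m
16–22 s: |Δx| = |12 − -1| = 13 m
Total path = 41 m; average speed = 41/22 = 41/22 m/s.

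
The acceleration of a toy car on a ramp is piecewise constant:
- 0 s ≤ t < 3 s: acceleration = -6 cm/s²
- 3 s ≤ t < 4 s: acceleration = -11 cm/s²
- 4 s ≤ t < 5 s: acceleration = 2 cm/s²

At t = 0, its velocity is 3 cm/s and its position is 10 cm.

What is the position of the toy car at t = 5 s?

-53.5 cm

On each constant-a segment, Δv = aΔt and Δx = v₀Δt + ½aΔt²; chain segment to segment.
0–3 s: v starts 3 cm/s; Δx = 3·3 + ½·-6·3² = -18 cm; v ends -15 cm/s.
3–4 s: v starts -15 cm/s; Δx = -15·1 + ½·-11·1² = -20.5 cm; v ends -26 cm/s.
4–5 s: v starts -26 cm/s; Δx = -26·1 + ½·2·1² = -25 cm; v ends -24 cm/s.
x(5) = 10 + Σ Δx = -53.5 cm.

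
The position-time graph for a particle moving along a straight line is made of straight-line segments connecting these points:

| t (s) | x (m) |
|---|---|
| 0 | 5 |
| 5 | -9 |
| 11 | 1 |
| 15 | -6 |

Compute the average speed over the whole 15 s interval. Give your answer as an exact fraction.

Average speed = (total path length)/(elapsed time); on a piecewise-linear x-t graph the path length is Σ|Δx|.
0–5 s: |Δx| = |-9 − 5| = 14 m
5–11 s: |Δx| = |1 − -9| = 10 m
11–15 s: |Δx| = |-6 − 1| = 7 m
Total path = 31 m; average speed = 31/15 = 31/15 m/s.

31/15 m/s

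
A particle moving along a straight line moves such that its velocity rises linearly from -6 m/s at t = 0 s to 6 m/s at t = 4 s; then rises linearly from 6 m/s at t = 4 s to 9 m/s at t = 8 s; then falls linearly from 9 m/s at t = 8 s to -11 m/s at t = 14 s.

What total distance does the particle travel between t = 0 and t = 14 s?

72.3 m

Total distance travelled is ∫|v| dt — sum the magnitudes of each area piece.
0–4 s: v = 0 at t = 2 s; triangle areas 6 + 6 = 12 m
4–8 s: |½(6 + 9)(4)| = 30 m
8–14 s: v = 0 at t = 10.7 s; triangle areas 12.15 + 18.15 = 30.3 m
Total distance = 72.3 m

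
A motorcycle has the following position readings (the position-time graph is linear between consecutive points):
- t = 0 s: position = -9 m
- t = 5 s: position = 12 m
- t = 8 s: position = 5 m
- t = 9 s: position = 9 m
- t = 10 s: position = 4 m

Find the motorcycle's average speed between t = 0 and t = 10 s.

Average speed = (total path length)/(elapsed time); on a piecewise-linear x-t graph the path length is Σ|Δx|.
0–5 s: |Δx| = |12 − -9| = 21 m
5–8 s: |Δx| = |5 − 12| = 7 m
8–9 s: |Δx| = |9 − 5| = 4 m
9–10 s: |Δx| = |4 − 9| = 5 m
Total path = 37 m; average speed = 37/10 = 3.7 m/s.

3.7 m/s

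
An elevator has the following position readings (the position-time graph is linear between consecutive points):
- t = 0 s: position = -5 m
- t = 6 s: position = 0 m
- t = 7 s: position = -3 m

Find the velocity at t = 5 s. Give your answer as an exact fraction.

Velocity is the slope of the x-t graph on 0–6 s: (0 − -5)/(6 − 0) = 5/6 m/s.

5/6 m/s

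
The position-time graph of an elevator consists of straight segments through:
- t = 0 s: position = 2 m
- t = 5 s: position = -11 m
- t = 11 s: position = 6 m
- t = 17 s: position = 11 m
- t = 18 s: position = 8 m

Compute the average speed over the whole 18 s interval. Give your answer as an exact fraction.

19/9 m/s

Average speed = (total path length)/(elapsed time); on a piecewise-linear x-t graph the path length is Σ|Δx|.
0–5 s: |Δx| = |-11 − 2| = 13 m
5–11 s: |Δx| = |6 − -11| = 17 m
11–17 s: |Δx| = |11 − 6| = 5 m
17–18 s: |Δx| = |8 − 11| = 3 m
Total path = 38 m; average speed = 38/18 = 19/9 m/s.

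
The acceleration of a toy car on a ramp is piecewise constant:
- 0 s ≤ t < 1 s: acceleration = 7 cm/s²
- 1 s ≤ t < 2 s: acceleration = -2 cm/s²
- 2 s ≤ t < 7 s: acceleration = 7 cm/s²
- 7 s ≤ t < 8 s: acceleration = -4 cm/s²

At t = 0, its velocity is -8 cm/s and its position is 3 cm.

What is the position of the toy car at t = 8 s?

99 cm

On each constant-a segment, Δv = aΔt and Δx = v₀Δt + ½aΔt²; chain segment to segment.
0–1 s: v starts -8 cm/s; Δx = -8·1 + ½·7·1² = -4.5 cm; v ends -1 cm/s.
1–2 s: v starts -1 cm/s; Δx = -1·1 + ½·-2·1² = -2 cm; v ends -3 cm/s.
2–7 s: v starts -3 cm/s; Δx = -3·5 + ½·7·5² = 72.5 cm; v ends 32 cm/s.
7–8 s: v starts 32 cm/s; Δx = 32·1 + ½·-4·1² = 30 cm; v ends 28 cm/s.
x(8) = 3 + Σ Δx = 99 cm.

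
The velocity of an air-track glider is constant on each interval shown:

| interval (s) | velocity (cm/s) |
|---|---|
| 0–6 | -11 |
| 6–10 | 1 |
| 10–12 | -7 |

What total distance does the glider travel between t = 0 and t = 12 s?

84 cm

Total distance travelled is ∫|v| dt — sum the magnitudes of each area piece.
0–6 s: |-11| × 6 = 66 cm
6–10 s: |1| × 4 = 4 cm
10–12 s: |-7| × 2 = 14 cm
Total distance = 84 cm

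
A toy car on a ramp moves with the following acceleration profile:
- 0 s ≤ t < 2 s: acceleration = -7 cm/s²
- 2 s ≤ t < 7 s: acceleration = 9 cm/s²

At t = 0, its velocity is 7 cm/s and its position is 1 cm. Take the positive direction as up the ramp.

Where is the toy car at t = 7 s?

78.5 cm

On each constant-a segment, Δv = aΔt and Δx = v₀Δt + ½aΔt²; chain segment to segment.
0–2 s: v starts 7 cm/s; Δx = 7·2 + ½·-7·2² = 0 cm; v ends -7 cm/s.
2–7 s: v starts -7 cm/s; Δx = -7·5 + ½·9·5² = 77.5 cm; v ends 38 cm/s.
x(7) = 1 + Σ Δx = 78.5 cm.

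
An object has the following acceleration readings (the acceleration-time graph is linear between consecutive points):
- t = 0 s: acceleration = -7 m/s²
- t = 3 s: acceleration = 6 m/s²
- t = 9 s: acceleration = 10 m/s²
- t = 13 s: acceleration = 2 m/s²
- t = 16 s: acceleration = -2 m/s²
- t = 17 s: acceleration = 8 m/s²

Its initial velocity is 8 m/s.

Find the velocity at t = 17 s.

81.5 m/s

Δv equals the area under the a-t graph; then v = v₀ + Δv.
0–3 s: ½(-7 + 6)(3) = -1.5 m/s
3–9 s: ½(6 + 10)(6) = 48 m/s
9–13 s: ½(10 + 2)(4) = 24 m/s
13–16 s: ½(2 + -2)(3) = 0 m/s
16–17 s: ½(-2 + 8)(1) = 3 m/s
Δv = 73.5 m/s, so v(17) = 8 + (73.5) = 81.5 m/s.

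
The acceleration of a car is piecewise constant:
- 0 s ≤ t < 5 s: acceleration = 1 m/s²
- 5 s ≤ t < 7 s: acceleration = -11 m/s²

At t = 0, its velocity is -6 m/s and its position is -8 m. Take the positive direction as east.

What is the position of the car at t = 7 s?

On each constant-a segment, Δv = aΔt and Δx = v₀Δt + ½aΔt²; chain segment to segment.
0–5 s: v starts -6 m/s; Δx = -6·5 + ½·1·5² = -17.5 m; v ends -1 m/s.
5–7 s: v starts -1 m/s; Δx = -1·2 + ½·-11·2² = -24 m; v ends -23 m/s.
x(7) = -8 + Σ Δx = -49.5 m.

-49.5 m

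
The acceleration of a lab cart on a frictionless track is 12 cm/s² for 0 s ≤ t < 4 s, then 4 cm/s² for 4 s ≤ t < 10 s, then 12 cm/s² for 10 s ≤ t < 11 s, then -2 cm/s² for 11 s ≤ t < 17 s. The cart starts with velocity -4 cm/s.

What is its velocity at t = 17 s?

Δv equals the area under the a-t graph; then v = v₀ + Δv.
0–4 s: 12 × 4 = 48 cm/s
4–10 s: 4 × 6 = 24 cm/s
10–11 s: 12 × 1 = 12 cm/s
11–17 s: -2 × 6 = -12 cm/s
Δv = 72 cm/s, so v(17) = -4 + (72) = 68 cm/s.

68 cm/s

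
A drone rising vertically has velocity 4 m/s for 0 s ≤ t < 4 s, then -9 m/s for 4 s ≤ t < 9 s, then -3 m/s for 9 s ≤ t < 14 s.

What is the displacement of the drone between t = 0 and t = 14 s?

Net displacement equals the area under the velocity-time graph (areas below the axis count negative).
0–4 s: 4 × 4 = 16 m
4–9 s: -9 × 5 = -45 m
9–14 s: -3 × 5 = -15 m
Net displacement = -44 m

-44 m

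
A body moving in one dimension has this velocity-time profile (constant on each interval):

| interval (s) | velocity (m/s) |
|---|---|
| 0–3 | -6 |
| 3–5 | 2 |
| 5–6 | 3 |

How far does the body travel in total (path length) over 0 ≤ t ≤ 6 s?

Total distance travelled is ∫|v| dt — sum the magnitudes of each area piece.
0–3 s: |-6| × 3 = 18 m
3–5 s: |2| × 2 = 4 m
5–6 s: |3| × 1 = 3 m
Total distance = 25 m

25 m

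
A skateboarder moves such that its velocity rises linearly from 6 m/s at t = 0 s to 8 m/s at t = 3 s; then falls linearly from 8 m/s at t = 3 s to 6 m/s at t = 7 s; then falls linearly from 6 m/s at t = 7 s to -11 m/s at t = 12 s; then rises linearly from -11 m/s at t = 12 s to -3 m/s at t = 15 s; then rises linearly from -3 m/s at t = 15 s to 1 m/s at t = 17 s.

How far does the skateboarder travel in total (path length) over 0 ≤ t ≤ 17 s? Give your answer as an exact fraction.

1625/17 m

Distance (not displacement) is the total path length: add the absolute areas under v-t.
0–3 s: |½(6 + 8)(3)| = 21 m
3–7 s: |½(8 + 6)(4)| = 28 m
7–12 s: v = 0 at t = 149/17 s; triangle areas 90/17 + 605/34 = 785/34 m
12–15 s: |½(-11 + -3)(3)| = 21 m
15–17 s: v = 0 at t = 16.5 s; triangle areas 2.25 + 0.25 = 2.5 m
Total distance = 1625/17 m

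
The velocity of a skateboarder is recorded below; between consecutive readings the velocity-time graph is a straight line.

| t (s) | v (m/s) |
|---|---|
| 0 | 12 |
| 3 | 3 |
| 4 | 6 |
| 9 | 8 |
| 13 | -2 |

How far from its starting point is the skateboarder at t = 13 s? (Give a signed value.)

Displacement is the signed area under the v-t curve.
0–3 s: ½(12 + 3)(3) = 22.5 m
3–4 s: ½(3 + 6)(1) = 4.5 m
4–9 s: ½(6 + 8)(5) = 35 m
9–13 s: ½(8 + -2)(4) = 12 m
Net displacement = 74 m

74 m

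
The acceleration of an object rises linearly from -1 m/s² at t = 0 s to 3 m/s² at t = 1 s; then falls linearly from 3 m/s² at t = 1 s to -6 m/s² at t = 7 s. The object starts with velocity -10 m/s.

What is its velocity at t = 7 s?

-18 m/s

Δv equals the area under the a-t graph; then v = v₀ + Δv.
0–1 s: ½(-1 + 3)(1) = 1 m/s
1–7 s: ½(3 + -6)(6) = -9 m/s
Δv = -8 m/s, so v(7) = -10 + (-8) = -18 m/s.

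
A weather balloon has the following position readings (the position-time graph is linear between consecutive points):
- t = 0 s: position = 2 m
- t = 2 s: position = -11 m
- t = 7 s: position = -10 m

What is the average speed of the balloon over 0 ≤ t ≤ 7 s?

Average speed = (total path length)/(elapsed time); on a piecewise-linear x-t graph the path length is Σ|Δx|.
0–2 s: |Δx| = |-11 − 2| = 13 m
2–7 s: |Δx| = |-10 − -11| = 1 m
Total path = 14 m; average speed = 14/7 = 2 m/s.

2 m/s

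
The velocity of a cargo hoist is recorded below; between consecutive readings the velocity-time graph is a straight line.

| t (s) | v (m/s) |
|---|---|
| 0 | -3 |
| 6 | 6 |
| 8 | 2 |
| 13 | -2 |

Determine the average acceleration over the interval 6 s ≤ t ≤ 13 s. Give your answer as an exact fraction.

Average acceleration = Δv/Δt = (-2 − 6)/(13 − 6) = -8/7 m/s².

-8/7 m/s²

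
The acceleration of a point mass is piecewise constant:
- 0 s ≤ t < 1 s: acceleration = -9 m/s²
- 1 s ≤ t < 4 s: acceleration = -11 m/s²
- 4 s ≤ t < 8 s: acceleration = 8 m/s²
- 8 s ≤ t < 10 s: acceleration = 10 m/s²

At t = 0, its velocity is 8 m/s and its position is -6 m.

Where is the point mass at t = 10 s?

On each constant-a segment, Δv = aΔt and Δx = v₀Δt + ½aΔt²; chain segment to segment.
0–1 s: v starts 8 m/s; Δx = 8·1 + ½·-9·1² = 3.5 m; v ends -1 m/s.
1–4 s: v starts -1 m/s; Δx = -1·3 + ½·-11·3² = -52.5 m; v ends -34 m/s.
4–8 s: v starts -34 m/s; Δx = -34·4 + ½·8·4² = -72 m; v ends -2 m/s.
8–10 s: v starts -2 m/s; Δx = -2·2 + ½·10·2² = 16 m; v ends 18 m/s.
x(10) = -6 + Σ Δx = -111 m.

-111 m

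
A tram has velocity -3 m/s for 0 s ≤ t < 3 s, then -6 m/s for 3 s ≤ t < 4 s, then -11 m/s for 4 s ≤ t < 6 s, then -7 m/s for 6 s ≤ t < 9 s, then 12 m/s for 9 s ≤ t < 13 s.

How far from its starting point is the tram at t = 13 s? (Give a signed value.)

-10 m

Displacement is the signed area under the v-t curve.
0–3 s: -3 × 3 = -9 m
3–4 s: -6 × 1 = -6 m
4–6 s: -11 × 2 = -22 m
6–9 s: -7 × 3 = -21 m
9–13 s: 12 × 4 = 48 m
Net displacement = -10 m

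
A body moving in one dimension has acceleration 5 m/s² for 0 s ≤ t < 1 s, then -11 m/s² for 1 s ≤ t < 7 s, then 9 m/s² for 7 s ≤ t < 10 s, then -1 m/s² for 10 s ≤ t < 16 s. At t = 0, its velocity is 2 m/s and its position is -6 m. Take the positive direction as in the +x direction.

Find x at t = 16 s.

On each constant-a segment, Δv = aΔt and Δx = v₀Δt + ½aΔt²; chain segment to segment.
0–1 s: v starts 2 m/s; Δx = 2·1 + ½·5·1² = 4.5 m; v ends 7 m/s.
1–7 s: v starts 7 m/s; Δx = 7·6 + ½·-11·6² = -156 m; v ends -59 m/s.
7–10 s: v starts -59 m/s; Δx = -59·3 + ½·9·3² = -136.5 m; v ends -32 m/s.
10–16 s: v starts -32 m/s; Δx = -32·6 + ½·-1·6² = -210 m; v ends -38 m/s.
x(16) = -6 + Σ Δx = -504 m.

-504 m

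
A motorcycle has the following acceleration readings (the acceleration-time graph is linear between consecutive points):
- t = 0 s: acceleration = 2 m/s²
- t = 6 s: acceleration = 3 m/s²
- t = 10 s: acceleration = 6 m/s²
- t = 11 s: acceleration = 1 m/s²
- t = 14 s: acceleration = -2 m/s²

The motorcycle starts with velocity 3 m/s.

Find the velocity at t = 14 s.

Δv equals the area under the a-t graph; then v = v₀ + Δv.
0–6 s: ½(2 + 3)(6) = 15 m/s
6–10 s: ½(3 + 6)(4) = 18 m/s
10–11 s: ½(6 + 1)(1) = 3.5 m/s
11–14 s: ½(1 + -2)(3) = -1.5 m/s
Δv = 35 m/s, so v(14) = 3 + (35) = 38 m/s.

38 m/s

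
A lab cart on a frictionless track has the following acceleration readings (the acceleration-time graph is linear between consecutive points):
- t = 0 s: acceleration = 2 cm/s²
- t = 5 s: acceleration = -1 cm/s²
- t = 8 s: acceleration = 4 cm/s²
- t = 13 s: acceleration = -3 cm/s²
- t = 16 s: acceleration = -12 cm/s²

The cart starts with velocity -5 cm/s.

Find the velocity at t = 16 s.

-18 cm/s

Δv equals the area under the a-t graph; then v = v₀ + Δv.
0–5 s: ½(2 + -1)(5) = 2.5 cm/s
5–8 s: ½(-1 + 4)(3) = 4.5 cm/s
8–13 s: ½(4 + -3)(5) = 2.5 cm/s
13–16 s: ½(-3 + -12)(3) = -22.5 cm/s
Δv = -13 cm/s, so v(16) = -5 + (-13) = -18 cm/s.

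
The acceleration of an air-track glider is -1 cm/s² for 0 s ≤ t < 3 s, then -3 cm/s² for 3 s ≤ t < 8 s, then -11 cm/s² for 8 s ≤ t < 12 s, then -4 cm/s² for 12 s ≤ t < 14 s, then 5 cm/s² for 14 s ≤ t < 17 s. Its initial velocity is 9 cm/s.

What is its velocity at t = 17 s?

-46 cm/s

Δv equals the area under the a-t graph; then v = v₀ + Δv.
0–3 s: -1 × 3 = -3 cm/s
3–8 s: -3 × 5 = -15 cm/s
8–12 s: -11 × 4 = -44 cm/s
12–14 s: -4 × 2 = -8 cm/s
14–17 s: 5 × 3 = 15 cm/s
Δv = -55 cm/s, so v(17) = 9 + (-55) = -46 cm/s.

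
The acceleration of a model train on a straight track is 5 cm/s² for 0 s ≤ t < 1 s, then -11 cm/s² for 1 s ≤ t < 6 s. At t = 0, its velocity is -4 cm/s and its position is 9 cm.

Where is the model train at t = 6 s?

-125 cm

On each constant-a segment, Δv = aΔt and Δx = v₀Δt + ½aΔt²; chain segment to segment.
0–1 s: v starts -4 cm/s; Δx = -4·1 + ½·5·1² = -1.5 cm; v ends 1 cm/s.
1–6 s: v starts 1 cm/s; Δx = 1·5 + ½·-11·5² = -132.5 cm; v ends -54 cm/s.
x(6) = 9 + Σ Δx = -125 cm.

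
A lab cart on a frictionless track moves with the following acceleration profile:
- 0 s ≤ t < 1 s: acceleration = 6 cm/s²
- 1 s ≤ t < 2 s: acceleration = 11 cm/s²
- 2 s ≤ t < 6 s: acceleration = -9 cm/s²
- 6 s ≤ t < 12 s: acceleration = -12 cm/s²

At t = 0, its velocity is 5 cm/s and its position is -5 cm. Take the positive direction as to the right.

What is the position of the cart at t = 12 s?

On each constant-a segment, Δv = aΔt and Δx = v₀Δt + ½aΔt²; chain segment to segment.
0–1 s: v starts 5 cm/s; Δx = 5·1 + ½·6·1² = 8 cm; v ends 11 cm/s.
1–2 s: v starts 11 cm/s; Δx = 11·1 + ½·11·1² = 16.5 cm; v ends 22 cm/s.
2–6 s: v starts 22 cm/s; Δx = 22·4 + ½·-9·4² = 16 cm; v ends -14 cm/s.
6–12 s: v starts -14 cm/s; Δx = -14·6 + ½·-12·6² = -300 cm; v ends -86 cm/s.
x(12) = -5 + Σ Δx = -264.5 cm.

-264.5 cm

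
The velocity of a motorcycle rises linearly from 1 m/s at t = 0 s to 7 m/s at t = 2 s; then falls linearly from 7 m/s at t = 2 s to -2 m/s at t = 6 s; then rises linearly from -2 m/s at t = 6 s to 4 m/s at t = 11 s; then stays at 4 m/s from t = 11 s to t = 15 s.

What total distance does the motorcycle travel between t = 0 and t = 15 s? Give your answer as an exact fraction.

Distance (not displacement) is the total path length: add the absolute areas under v-t.
0–2 s: |½(1 + 7)(2)| = 8 m
2–6 s: v = 0 at t = 46/9 s; triangle areas 98/9 + 8/9 = 106/9 m
6–11 s: v = 0 at t = 23/3 s; triangle areas 5/3 + 20/3 = 25/3 m
11–15 s: |4| × 4 = 16 m
Total distance = 397/9 m

397/9 m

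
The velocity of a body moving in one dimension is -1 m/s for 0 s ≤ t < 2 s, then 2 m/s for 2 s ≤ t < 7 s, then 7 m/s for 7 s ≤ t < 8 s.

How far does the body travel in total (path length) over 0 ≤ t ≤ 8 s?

19 m

Distance (not displacement) is the total path length: add the absolute areas under v-t.
0–2 s: |-1| × 2 = 2 m
2–7 s: |2| × 5 = 10 m
7–8 s: |7| × 1 = 7 m
Total distance = 19 m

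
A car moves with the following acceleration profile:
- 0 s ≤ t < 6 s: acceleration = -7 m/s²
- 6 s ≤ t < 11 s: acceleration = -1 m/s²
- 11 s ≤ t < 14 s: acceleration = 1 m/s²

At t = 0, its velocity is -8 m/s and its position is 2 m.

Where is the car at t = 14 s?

-595 m

On each constant-a segment, Δv = aΔt and Δx = v₀Δt + ½aΔt²; chain segment to segment.
0–6 s: v starts -8 m/s; Δx = -8·6 + ½·-7·6² = -174 m; v ends -50 m/s.
6–11 s: v starts -50 m/s; Δx = -50·5 + ½·-1·5² = -262.5 m; v ends -55 m/s.
11–14 s: v starts -55 m/s; Δx = -55·3 + ½·1·3² = -160.5 m; v ends -52 m/s.
x(14) = 2 + Σ Δx = -595 m.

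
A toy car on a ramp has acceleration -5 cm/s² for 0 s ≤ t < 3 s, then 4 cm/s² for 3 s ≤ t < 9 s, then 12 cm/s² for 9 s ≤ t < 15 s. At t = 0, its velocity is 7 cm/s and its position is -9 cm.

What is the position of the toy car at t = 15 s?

325.5 cm

On each constant-a segment, Δv = aΔt and Δx = v₀Δt + ½aΔt²; chain segment to segment.
0–3 s: v starts 7 cm/s; Δx = 7·3 + ½·-5·3² = -1.5 cm; v ends -8 cm/s.
3–9 s: v starts -8 cm/s; Δx = -8·6 + ½·4·6² = 24 cm; v ends 16 cm/s.
9–15 s: v starts 16 cm/s; Δx = 16·6 + ½·12·6² = 312 cm; v ends 88 cm/s.
x(15) = -9 + Σ Δx = 325.5 cm.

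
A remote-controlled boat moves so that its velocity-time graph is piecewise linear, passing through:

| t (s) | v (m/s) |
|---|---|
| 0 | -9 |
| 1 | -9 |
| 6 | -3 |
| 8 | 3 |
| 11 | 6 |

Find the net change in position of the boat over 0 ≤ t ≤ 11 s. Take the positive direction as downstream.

Net displacement equals the area under the velocity-time graph (areas below the axis count negative).
0–1 s: -9 × 1 = -9 m
1–6 s: ½(-9 + -3)(5) = -30 m
6–8 s: ½(-3 + 3)(2) = 0 m
8–11 s: ½(3 + 6)(3) = 13.5 m
Net displacement = -25.5 m

-25.5 m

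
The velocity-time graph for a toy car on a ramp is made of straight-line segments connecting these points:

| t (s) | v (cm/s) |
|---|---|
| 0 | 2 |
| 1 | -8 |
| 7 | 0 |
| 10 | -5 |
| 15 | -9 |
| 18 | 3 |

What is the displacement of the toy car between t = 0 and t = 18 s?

-78.5 cm

Displacement is the signed area under the v-t curve.
0–1 s: ½(2 + -8)(1) = -3 cm
1–7 s: ½(-8 + 0)(6) = -24 cm
7–10 s: ½(0 + -5)(3) = -7.5 cm
10–15 s: ½(-5 + -9)(5) = -35 cm
15–18 s: ½(-9 + 3)(3) = -9 cm
Net displacement = -78.5 cm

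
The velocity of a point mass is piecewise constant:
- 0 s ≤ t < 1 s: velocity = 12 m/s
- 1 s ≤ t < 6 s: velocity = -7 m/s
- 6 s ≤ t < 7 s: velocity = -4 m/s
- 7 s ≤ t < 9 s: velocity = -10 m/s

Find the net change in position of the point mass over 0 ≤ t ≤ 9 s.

-47 m

Displacement is the signed area under the v-t curve.
0–1 s: 12 × 1 = 12 m
1–6 s: -7 × 5 = -35 m
6–7 s: -4 × 1 = -4 m
7–9 s: -10 × 2 = -20 m
Net displacement = -47 m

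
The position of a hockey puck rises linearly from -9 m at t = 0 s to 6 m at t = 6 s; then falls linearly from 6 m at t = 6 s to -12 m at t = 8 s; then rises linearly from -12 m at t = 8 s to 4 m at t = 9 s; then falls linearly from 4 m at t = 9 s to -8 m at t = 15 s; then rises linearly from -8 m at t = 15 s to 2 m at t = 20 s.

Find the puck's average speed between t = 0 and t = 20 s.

3.55 m/s

Average speed = (total path length)/(elapsed time); on a piecewise-linear x-t graph the path length is Σ|Δx|.
0–6 s: |Δx| = |6 − -9| = 15 m
6–8 s: |Δx| = |-12 − 6| = 18 m
8–9 s: |Δx| = |4 − -12| = 16 m
9–15 s: |Δx| = |-8 − 4| = 12 m
15–20 s: |Δx| = |2 − -8| = 10 m
Total path = 71 m; average speed = 71/20 = 3.55 m/s.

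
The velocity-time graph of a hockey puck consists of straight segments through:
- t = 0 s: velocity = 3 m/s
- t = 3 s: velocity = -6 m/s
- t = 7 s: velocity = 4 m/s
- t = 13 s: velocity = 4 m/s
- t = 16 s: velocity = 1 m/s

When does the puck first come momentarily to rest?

t = 1 s

v changes sign on 0–3 s (from 3 to -6); the graph is linear there, so v = 0 at t = 0 + (-3)·(3 − 0)/(-6 − 3) = 1 s.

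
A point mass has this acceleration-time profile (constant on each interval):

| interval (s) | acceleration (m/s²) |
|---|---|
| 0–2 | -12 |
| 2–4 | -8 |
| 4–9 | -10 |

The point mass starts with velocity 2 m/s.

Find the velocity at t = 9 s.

Δv equals the area under the a-t graph; then v = v₀ + Δv.
0–2 s: -12 × 2 = -24 m/s
2–4 s: -8 × 2 = -16 m/s
4–9 s: -10 × 5 = -50 m/s
Δv = -90 m/s, so v(9) = 2 + (-90) = -88 m/s.

-88 m/s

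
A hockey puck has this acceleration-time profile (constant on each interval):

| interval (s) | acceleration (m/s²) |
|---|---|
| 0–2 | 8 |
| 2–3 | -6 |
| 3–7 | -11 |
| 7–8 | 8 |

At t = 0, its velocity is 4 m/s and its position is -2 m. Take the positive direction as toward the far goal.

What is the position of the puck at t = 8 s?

On each constant-a segment, Δv = aΔt and Δx = v₀Δt + ½aΔt²; chain segment to segment.
0–2 s: v starts 4 m/s; Δx = 4·2 + ½·8·2² = 24 m; v ends 20 m/s.
2–3 s: v starts 20 m/s; Δx = 20·1 + ½·-6·1² = 17 m; v ends 14 m/s.
3–7 s: v starts 14 m/s; Δx = 14·4 + ½·-11·4² = -32 m; v ends -30 m/s.
7–8 s: v starts -30 m/s; Δx = -30·1 + ½·8·1² = -26 m; v ends -22 m/s.
x(8) = -2 + Σ Δx = -19 m.

-19 m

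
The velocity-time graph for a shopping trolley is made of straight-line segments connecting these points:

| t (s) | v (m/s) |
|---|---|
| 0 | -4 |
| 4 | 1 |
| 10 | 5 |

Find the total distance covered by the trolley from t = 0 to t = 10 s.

24.8 m

Distance (not displacement) is the total path length: add the absolute areas under v-t.
0–4 s: v = 0 at t = 3.2 s; triangle areas 6.4 + 0.4 = 6.8 m
4–10 s: |½(1 + 5)(6)| = 18 m
Total distance = 24.8 m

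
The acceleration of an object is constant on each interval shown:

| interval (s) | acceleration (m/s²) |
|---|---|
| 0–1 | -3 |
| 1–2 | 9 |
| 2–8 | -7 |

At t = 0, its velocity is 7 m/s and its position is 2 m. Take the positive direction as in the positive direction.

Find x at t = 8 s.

On each constant-a segment, Δv = aΔt and Δx = v₀Δt + ½aΔt²; chain segment to segment.
0–1 s: v starts 7 m/s; Δx = 7·1 + ½·-3·1² = 5.5 m; v ends 4 m/s.
1–2 s: v starts 4 m/s; Δx = 4·1 + ½·9·1² = 8.5 m; v ends 13 m/s.
2–8 s: v starts 13 m/s; Δx = 13·6 + ½·-7·6² = -48 m; v ends -29 m/s.
x(8) = 2 + Σ Δx = -32 m.

-32 m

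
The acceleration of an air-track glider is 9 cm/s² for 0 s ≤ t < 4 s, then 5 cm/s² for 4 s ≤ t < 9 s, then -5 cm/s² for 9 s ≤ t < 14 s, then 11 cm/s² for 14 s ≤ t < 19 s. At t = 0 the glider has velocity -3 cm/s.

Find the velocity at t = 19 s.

88 cm/s

Δv equals the area under the a-t graph; then v = v₀ + Δv.
0–4 s: 9 × 4 = 36 cm/s
4–9 s: 5 × 5 = 25 cm/s
9–14 s: -5 × 5 = -25 cm/s
14–19 s: 11 × 5 = 55 cm/s
Δv = 91 cm/s, so v(19) = -3 + (91) = 88 cm/s.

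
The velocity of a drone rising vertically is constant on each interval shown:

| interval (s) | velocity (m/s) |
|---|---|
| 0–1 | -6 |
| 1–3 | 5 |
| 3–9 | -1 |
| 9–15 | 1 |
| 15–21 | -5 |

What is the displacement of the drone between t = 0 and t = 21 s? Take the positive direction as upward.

-26 m

Displacement is the signed area under the v-t curve.
0–1 s: -6 × 1 = -6 m
1–3 s: 5 × 2 = 10 m
3–9 s: -1 × 6 = -6 m
9–15 s: 1 × 6 = 6 m
15–21 s: -5 × 6 = -30 m
Net displacement = -26 m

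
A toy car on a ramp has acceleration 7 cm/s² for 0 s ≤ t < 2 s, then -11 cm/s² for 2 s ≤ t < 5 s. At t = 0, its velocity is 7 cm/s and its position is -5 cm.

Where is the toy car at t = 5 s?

On each constant-a segment, Δv = aΔt and Δx = v₀Δt + ½aΔt²; chain segment to segment.
0–2 s: v starts 7 cm/s; Δx = 7·2 + ½·7·2² = 28 cm; v ends 21 cm/s.
2–5 s: v starts 21 cm/s; Δx = 21·3 + ½·-11·3² = 13.5 cm; v ends -12 cm/s.
x(5) = -5 + Σ Δx = 36.5 cm.

36.5 cm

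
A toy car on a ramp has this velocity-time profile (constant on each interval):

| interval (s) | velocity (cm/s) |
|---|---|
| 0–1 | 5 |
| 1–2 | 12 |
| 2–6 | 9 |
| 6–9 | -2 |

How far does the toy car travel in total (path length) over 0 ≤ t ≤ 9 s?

59 cm

Total distance travelled is ∫|v| dt — sum the magnitudes of each area piece.
0–1 s: |5| × 1 = 5 cm
1–2 s: |12| × 1 = 12 cm
2–6 s: |9| × 4 = 36 cm
6–9 s: |-2| × 3 = 6 cm
Total distance = 59 cm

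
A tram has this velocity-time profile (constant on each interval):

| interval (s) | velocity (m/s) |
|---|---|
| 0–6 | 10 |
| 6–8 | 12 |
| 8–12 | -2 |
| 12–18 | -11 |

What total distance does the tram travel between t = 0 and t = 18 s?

Total distance travelled is ∫|v| dt — sum the magnitudes of each area piece.
0–6 s: |10| × 6 = 60 m
6–8 s: |12| × 2 = 24 m
8–12 s: |-2| × 4 = 8 m
12–18 s: |-11| × 6 = 66 m
Total distance = 158 m

158 m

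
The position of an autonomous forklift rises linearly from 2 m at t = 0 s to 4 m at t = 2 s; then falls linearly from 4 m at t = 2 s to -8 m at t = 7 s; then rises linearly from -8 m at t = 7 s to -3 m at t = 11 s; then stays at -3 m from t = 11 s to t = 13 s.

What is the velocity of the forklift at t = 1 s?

1 m/s

Velocity is the slope of the x-t graph on 0–2 s: (4 − 2)/(2 − 0) = 1 m/s.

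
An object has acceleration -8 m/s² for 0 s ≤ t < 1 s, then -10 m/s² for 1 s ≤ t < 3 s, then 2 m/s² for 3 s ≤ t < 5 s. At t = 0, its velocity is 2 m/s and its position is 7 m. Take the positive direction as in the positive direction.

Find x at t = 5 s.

-75 m

On each constant-a segment, Δv = aΔt and Δx = v₀Δt + ½aΔt²; chain segment to segment.
0–1 s: v starts 2 m/s; Δx = 2·1 + ½·-8·1² = -2 m; v ends -6 m/s.
1–3 s: v starts -6 m/s; Δx = -6·2 + ½·-10·2² = -32 m; v ends -26 m/s.
3–5 s: v starts -26 m/s; Δx = -26·2 + ½·2·2² = -48 m; v ends -22 m/s.
x(5) = 7 + Σ Δx = -75 m.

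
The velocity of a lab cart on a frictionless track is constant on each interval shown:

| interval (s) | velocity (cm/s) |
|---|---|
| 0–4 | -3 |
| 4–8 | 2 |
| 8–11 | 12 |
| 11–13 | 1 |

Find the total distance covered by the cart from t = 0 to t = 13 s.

Distance (not displacement) is the total path length: add the absolute areas under v-t.
0–4 s: |-3| × 4 = 12 cm
4–8 s: |2| × 4 = 8 cm
8–11 s: |12| × 3 = 36 cm
11–13 s: |1| × 2 = 2 cm
Total distance = 58 cm

58 cm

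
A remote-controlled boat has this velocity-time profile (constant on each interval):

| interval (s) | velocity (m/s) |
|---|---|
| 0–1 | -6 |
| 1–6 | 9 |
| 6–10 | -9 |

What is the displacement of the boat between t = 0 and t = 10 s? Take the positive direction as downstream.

Net displacement equals the area under the velocity-time graph (areas below the axis count negative).
0–1 s: -6 × 1 = -6 m
1–6 s: 9 × 5 = 45 m
6–10 s: -9 × 4 = -36 m
Net displacement = 3 m

3 m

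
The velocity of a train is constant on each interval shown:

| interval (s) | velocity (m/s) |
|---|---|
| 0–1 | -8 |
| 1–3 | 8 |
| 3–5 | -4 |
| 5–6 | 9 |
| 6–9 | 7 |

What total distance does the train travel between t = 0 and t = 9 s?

62 m

Distance (not displacement) is the total path length: add the absolute areas under v-t.
0–1 s: |-8| × 1 = 8 m
1–3 s: |8| × 2 = 16 m
3–5 s: |-4| × 2 = 8 m
5–6 s: |9| × 1 = 9 m
6–9 s: |7| × 3 = 21 m
Total distance = 62 m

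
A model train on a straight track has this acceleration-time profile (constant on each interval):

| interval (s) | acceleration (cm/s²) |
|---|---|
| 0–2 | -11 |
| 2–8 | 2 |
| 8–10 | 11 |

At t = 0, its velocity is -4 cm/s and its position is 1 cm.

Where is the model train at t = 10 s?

-155 cm

On each constant-a segment, Δv = aΔt and Δx = v₀Δt + ½aΔt²; chain segment to segment.
0–2 s: v starts -4 cm/s; Δx = -4·2 + ½·-11·2² = -30 cm; v ends -26 cm/s.
2–8 s: v starts -26 cm/s; Δx = -26·6 + ½·2·6² = -120 cm; v ends -14 cm/s.
8–10 s: v starts -14 cm/s; Δx = -14·2 + ½·11·2² = -6 cm; v ends 8 cm/s.
x(10) = 1 + Σ Δx = -155 cm.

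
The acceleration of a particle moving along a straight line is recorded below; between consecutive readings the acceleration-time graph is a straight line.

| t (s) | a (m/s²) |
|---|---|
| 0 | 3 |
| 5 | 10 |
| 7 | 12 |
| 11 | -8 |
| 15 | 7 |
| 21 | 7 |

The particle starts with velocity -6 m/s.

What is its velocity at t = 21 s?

Δv equals the area under the a-t graph; then v = v₀ + Δv.
0–5 s: ½(3 + 10)(5) = 32.5 m/s
5–7 s: ½(10 + 12)(2) = 22 m/s
7–11 s: ½(12 + -8)(4) = 8 m/s
11–15 s: ½(-8 + 7)(4) = -2 m/s
15–21 s: 7 × 6 = 42 m/s
Δv = 102.5 m/s, so v(21) = -6 + (102.5) = 96.5 m/s.

96.5 m/s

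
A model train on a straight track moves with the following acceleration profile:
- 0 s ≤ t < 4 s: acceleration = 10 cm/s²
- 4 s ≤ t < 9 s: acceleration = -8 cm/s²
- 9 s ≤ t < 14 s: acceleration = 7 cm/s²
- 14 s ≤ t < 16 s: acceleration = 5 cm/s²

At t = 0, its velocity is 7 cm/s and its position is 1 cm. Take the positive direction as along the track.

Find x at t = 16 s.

On each constant-a segment, Δv = aΔt and Δx = v₀Δt + ½aΔt²; chain segment to segment.
0–4 s: v starts 7 cm/s; Δx = 7·4 + ½·10·4² = 108 cm; v ends 47 cm/s.
4–9 s: v starts 47 cm/s; Δx = 47·5 + ½·-8·5² = 135 cm; v ends 7 cm/s.
9–14 s: v starts 7 cm/s; Δx = 7·5 + ½·7·5² = 122.5 cm; v ends 42 cm/s.
14–16 s: v starts 42 cm/s; Δx = 42·2 + ½·5·2² = 94 cm; v ends 52 cm/s.
x(16) = 1 + Σ Δx = 460.5 cm.

460.5 cm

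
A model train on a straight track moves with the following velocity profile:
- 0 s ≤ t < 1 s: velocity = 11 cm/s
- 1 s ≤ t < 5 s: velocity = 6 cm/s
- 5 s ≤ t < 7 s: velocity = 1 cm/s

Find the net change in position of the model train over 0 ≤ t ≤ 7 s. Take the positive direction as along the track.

37 cm

Net displacement equals the area under the velocity-time graph (areas below the axis count negative).
0–1 s: 11 × 1 = 11 cm
1–5 s: 6 × 4 = 24 cm
5–7 s: 1 × 2 = 2 cm
Net displacement = 37 cm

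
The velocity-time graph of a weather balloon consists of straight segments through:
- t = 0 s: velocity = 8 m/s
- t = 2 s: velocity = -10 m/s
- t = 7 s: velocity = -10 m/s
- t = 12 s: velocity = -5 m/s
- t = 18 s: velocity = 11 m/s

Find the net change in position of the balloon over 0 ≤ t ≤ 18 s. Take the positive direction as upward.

-71.5 m

Net displacement equals the area under the velocity-time graph (areas below the axis count negative).
0–2 s: ½(8 + -10)(2) = -2 m
2–7 s: -10 × 5 = -50 m
7–12 s: ½(-10 + -5)(5) = -37.5 m
12–18 s: ½(-5 + 11)(6) = 18 m
Net displacement = -71.5 m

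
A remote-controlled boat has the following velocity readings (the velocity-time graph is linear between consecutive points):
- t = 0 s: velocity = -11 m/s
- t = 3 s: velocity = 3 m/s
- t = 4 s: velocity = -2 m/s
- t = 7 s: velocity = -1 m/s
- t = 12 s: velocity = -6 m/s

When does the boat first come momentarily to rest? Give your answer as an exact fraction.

v changes sign on 0–3 s (from -11 to 3); the graph is linear there, so v = 0 at t = 0 + (11)·(3 − 0)/(3 − -11) = 33/14 s.

t = 33/14 s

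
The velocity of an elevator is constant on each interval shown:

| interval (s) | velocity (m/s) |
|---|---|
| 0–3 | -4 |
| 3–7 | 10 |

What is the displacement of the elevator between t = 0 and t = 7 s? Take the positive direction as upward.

Displacement is the signed area under the v-t curve.
0–3 s: -4 × 3 = -12 m
3–7 s: 10 × 4 = 40 m
Net displacement = 28 m

28 m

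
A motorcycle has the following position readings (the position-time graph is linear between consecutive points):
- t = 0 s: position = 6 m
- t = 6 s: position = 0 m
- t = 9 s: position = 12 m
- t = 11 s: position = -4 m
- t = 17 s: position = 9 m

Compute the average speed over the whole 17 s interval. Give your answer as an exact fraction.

Average speed = (total path length)/(elapsed time); on a piecewise-linear x-t graph the path length is Σ|Δx|.
0–6 s: |Δx| = |0 − 6| = 6 m
6–9 s: |Δx| = |12 − 0| = 12 m
9–11 s: |Δx| = |-4 − 12| = 16 m
11–17 s: |Δx| = |9 − -4| = 13 m
Total path = 47 m; average speed = 47/17 = 47/17 m/s.

47/17 m/s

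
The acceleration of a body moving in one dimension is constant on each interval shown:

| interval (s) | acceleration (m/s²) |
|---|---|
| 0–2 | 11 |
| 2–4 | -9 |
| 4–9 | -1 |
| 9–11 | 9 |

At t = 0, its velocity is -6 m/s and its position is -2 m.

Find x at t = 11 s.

On each constant-a segment, Δv = aΔt and Δx = v₀Δt + ½aΔt²; chain segment to segment.
0–2 s: v starts -6 m/s; Δx = -6·2 + ½·11·2² = 10 m; v ends 16 m/s.
2–4 s: v starts 16 m/s; Δx = 16·2 + ½·-9·2² = 14 m; v ends -2 m/s.
4–9 s: v starts -2 m/s; Δx = -2·5 + ½·-1·5² = -22.5 m; v ends -7 m/s.
9–11 s: v starts -7 m/s; Δx = -7·2 + ½·9·2² = 4 m; v ends 11 m/s.
x(11) = -2 + Σ Δx = 3.5 m.

3.5 m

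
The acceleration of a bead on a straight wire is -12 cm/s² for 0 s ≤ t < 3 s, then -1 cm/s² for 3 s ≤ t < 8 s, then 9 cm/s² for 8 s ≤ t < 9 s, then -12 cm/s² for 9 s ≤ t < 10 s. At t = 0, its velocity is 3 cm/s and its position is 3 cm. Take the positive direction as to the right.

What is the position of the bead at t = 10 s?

On each constant-a segment, Δv = aΔt and Δx = v₀Δt + ½aΔt²; chain segment to segment.
0–3 s: v starts 3 cm/s; Δx = 3·3 + ½·-12·3² = -45 cm; v ends -33 cm/s.
3–8 s: v starts -33 cm/s; Δx = -33·5 + ½·-1·5² = -177.5 cm; v ends -38 cm/s.
8–9 s: v starts -38 cm/s; Δx = -38·1 + ½·9·1² = -33.5 cm; v ends -29 cm/s.
9–10 s: v starts -29 cm/s; Δx = -29·1 + ½·-12·1² = -35 cm; v ends -41 cm/s.
x(10) = 3 + Σ Δx = -288 cm.

-288 cm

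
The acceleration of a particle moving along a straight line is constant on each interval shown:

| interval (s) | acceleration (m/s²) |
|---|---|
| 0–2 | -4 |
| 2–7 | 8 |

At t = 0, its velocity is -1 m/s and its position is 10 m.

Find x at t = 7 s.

55 m

On each constant-a segment, Δv = aΔt and Δx = v₀Δt + ½aΔt²; chain segment to segment.
0–2 s: v starts -1 m/s; Δx = -1·2 + ½·-4·2² = -10 m; v ends -9 m/s.
2–7 s: v starts -9 m/s; Δx = -9·5 + ½·8·5² = 55 m; v ends 31 m/s.
x(7) = 10 + Σ Δx = 55 m.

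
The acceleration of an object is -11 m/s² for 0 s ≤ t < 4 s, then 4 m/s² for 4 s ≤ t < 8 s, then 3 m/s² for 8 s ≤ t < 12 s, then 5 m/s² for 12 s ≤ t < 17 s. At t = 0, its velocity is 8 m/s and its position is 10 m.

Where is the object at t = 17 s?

On each constant-a segment, Δv = aΔt and Δx = v₀Δt + ½aΔt²; chain segment to segment.
0–4 s: v starts 8 m/s; Δx = 8·4 + ½·-11·4² = -56 m; v ends -36 m/s.
4–8 s: v starts -36 m/s; Δx = -36·4 + ½·4·4² = -112 m; v ends -20 m/s.
8–12 s: v starts -20 m/s; Δx = -20·4 + ½·3·4² = -56 m; v ends -8 m/s.
12–17 s: v starts -8 m/s; Δx = -8·5 + ½·5·5² = 22.5 m; v ends 17 m/s.
x(17) = 10 + Σ Δx = -191.5 m.

-191.5 m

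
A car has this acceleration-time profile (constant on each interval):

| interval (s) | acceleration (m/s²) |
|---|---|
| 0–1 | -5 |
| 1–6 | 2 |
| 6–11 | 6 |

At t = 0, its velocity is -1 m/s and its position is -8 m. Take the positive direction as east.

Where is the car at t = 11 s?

78.5 m

On each constant-a segment, Δv = aΔt and Δx = v₀Δt + ½aΔt²; chain segment to segment.
0–1 s: v starts -1 m/s; Δx = -1·1 + ½·-5·1² = -3.5 m; v ends -6 m/s.
1–6 s: v starts -6 m/s; Δx = -6·5 + ½·2·5² = -5 m; v ends 4 m/s.
6–11 s: v starts 4 m/s; Δx = 4·5 + ½·6·5² = 95 m; v ends 34 m/s.
x(11) = -8 + Σ Δx = 78.5 m.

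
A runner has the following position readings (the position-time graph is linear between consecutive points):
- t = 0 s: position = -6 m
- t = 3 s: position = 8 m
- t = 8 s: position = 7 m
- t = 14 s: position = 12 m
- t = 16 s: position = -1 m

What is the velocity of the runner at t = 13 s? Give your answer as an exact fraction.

5/6 m/s

Velocity is the slope of the x-t graph on 8–14 s: (12 − 7)/(14 − 8) = 5/6 m/s.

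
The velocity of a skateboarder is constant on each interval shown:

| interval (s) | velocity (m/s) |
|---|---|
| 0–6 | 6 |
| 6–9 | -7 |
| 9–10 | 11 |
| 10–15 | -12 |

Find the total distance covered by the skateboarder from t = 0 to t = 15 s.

Distance (not displacement) is the total path length: add the absolute areas under v-t.
0–6 s: |6| × 6 = 36 m
6–9 s: |-7| × 3 = 21 m
9–10 s: |11| × 1 = 11 m
10–15 s: |-12| × 5 = 60 m
Total distance = 128 m

128 m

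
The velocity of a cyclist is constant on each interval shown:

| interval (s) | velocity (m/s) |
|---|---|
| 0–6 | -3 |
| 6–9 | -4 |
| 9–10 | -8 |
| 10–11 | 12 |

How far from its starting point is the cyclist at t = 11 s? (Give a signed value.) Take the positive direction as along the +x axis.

-26 m

Net displacement equals the area under the velocity-time graph (areas below the axis count negative).
0–6 s: -3 × 6 = -18 m
6–9 s: -4 × 3 = -12 m
9–10 s: -8 × 1 = -8 m
10–11 s: 12 × 1 = 12 m
Net displacement = -26 m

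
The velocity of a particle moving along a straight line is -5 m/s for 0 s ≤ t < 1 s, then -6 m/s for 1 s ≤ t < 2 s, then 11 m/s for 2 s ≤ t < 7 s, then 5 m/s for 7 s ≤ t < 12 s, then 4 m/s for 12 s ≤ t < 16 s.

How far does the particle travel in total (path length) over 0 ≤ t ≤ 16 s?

Distance (not displacement) is the total path length: add the absolute areas under v-t.
0–1 s: |-5| × 1 = 5 m
1–2 s: |-6| × 1 = 6 m
2–7 s: |11| × 5 = 55 m
7–12 s: |5| × 5 = 25 m
12–16 s: |4| × 4 = 16 m
Total distance = 107 m

107 m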